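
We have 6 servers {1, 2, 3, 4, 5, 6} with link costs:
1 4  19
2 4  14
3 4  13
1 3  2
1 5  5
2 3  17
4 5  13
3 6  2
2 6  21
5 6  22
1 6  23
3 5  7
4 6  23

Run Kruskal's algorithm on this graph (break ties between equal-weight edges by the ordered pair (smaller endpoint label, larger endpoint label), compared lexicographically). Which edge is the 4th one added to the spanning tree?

Kruskal: consider edges lightest-first.
1 3 (2): add. Components now {1,3} {2} {4} {5} {6}
3 6 (2): add. Components now {1,3,6} {2} {4} {5}
1 5 (5): add. Components now {1,3,5,6} {2} {4}
3 5 (7): skip — 3 and 5 already connected.
3 4 (13): add. Components now {1,3,4,5,6} {2}
4 5 (13): skip — 4 and 5 already connected.
2 4 (14): add. Components now {1,2,3,4,5,6}
The 4th edge added is 3 4.

3-4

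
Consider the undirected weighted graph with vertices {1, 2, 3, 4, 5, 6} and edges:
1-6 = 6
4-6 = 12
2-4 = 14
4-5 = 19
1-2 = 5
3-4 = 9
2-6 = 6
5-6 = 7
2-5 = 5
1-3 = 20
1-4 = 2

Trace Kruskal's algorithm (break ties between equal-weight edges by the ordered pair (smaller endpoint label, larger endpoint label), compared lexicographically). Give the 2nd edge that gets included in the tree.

Kruskal: consider edges lightest-first.
1-4 (2): add — endpoints in different components.
1-2 (5): add — endpoints in different components.
2-5 (5): add — endpoints in different components.
1-6 (6): add — endpoints in different components.
2-6 (6): skip — 2 and 6 already connected.
5-6 (7): skip — 5 and 6 already connected.
3-4 (9): add — endpoints in different components.
The 2nd edge added is 1-2.

1-2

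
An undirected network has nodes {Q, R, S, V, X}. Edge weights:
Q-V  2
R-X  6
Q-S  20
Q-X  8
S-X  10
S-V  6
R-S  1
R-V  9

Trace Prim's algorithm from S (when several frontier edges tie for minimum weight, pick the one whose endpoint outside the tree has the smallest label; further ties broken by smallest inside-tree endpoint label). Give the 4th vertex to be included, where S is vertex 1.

Grow the tree from S using Prim:
Step 1: frontier [R-S 1, S-V 6, S-X 10, Q-S 20] → take R-S (1); add R.
Step 2: frontier [R-X 6, R-V 9, S-V 6, S-X 10, Q-S 20] → take S-V (6); add V.
Step 3: frontier [R-X 6, S-X 10, Q-S 20, Q-V 2] → take Q-V (2); add Q.
Step 4: frontier [Q-X 8, R-X 6, S-X 10] → take R-X (6); add X.
Vertex order: S, R, V, Q, X. The 4th vertex is Q.

Q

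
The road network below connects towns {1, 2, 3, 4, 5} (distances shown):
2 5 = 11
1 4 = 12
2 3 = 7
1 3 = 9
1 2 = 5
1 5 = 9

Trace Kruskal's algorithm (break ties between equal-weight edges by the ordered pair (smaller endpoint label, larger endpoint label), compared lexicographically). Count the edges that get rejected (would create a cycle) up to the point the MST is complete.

2

Sort edges by weight, then run Kruskal:
1 2 (5): add. Components now {1,2} {3} {4} {5}
2 3 (7): add. Components now {1,2,3} {4} {5}
1 3 (9): skip — 1 and 3 already connected.
1 5 (9): add. Components now {1,2,3,5} {4}
2 5 (11): skip — 2 and 5 already connected.
1 4 (12): add. Components now {1,2,3,4,5}
Edges rejected before the tree was complete: 2.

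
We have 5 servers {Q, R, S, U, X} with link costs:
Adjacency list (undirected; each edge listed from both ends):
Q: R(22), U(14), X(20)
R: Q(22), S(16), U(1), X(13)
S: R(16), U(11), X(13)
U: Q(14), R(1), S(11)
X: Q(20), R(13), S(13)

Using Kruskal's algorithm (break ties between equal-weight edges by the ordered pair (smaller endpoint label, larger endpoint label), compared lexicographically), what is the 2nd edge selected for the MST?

S-U

Kruskal: consider edges lightest-first.
R–U (1): add — endpoints in different components.
S–U (11): add — endpoints in different components.
R–X (13): add — endpoints in different components.
S–X (13): skip — X and S already connected.
Q–U (14): add — endpoints in different components.
The 2nd edge added is S–U.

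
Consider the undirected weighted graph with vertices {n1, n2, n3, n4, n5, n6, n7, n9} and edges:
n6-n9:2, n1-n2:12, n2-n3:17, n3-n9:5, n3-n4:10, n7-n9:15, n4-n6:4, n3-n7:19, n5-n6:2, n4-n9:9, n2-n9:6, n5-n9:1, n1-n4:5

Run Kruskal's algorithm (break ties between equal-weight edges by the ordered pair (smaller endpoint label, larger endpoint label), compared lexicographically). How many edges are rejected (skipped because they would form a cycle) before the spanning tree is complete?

Sort edges by weight, then run Kruskal:
n5-n9 (1): add — endpoints in different components.
n5-n6 (2): add — endpoints in different components.
n6-n9 (2): skip — n9 and n6 already connected.
n4-n6 (4): add — endpoints in different components.
n1-n4 (5): add — endpoints in different components.
n3-n9 (5): add — endpoints in different components.
n2-n9 (6): add — endpoints in different components.
n4-n9 (9): skip — n9 and n4 already connected.
n3-n4 (10): skip — n4 and n3 already connected.
n1-n2 (12): skip — n1 and n2 already connected.
n7-n9 (15): add — endpoints in different components.
Edges rejected before the tree was complete: 4.

4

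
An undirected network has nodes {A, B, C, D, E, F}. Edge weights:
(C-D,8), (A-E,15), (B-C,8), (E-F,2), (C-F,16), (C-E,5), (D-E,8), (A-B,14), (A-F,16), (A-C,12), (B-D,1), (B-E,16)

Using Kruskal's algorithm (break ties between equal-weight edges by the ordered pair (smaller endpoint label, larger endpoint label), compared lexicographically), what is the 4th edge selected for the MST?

Kruskal's algorithm — process edges by increasing weight (ties by edge label):
B-D (1): add — endpoints in different components.
E-F (2): add — endpoints in different components.
C-E (5): add — endpoints in different components.
B-C (8): add — endpoints in different components.
C-D (8): skip — C and D already connected.
D-E (8): skip — D and E already connected.
A-C (12): add — endpoints in different components.
The 4th edge added is B-C.

B-C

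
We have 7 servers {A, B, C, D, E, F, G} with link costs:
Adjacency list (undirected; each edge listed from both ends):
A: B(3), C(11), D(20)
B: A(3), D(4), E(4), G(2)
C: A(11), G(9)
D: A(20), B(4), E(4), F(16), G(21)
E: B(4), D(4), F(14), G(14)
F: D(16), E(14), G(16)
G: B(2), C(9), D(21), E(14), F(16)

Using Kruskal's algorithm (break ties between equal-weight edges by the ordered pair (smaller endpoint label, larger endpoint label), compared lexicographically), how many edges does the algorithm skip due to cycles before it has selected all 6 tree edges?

2

Kruskal's algorithm — process edges by increasing weight (ties by edge label):
B—G (2): add. Components now {A} {B,G} {C} {D} {E} {F}
A—B (3): add. Components now {A,B,G} {C} {D} {E} {F}
B—D (4): add. Components now {A,B,D,G} {C} {E} {F}
B—E (4): add. Components now {A,B,D,E,G} {C} {F}
D—E (4): skip — D and E already connected.
C—G (9): add. Components now {A,B,C,D,E,G} {F}
A—C (11): skip — A and C already connected.
E—F (14): add. Components now {A,B,C,D,E,F,G}
Edges rejected before the tree was complete: 2.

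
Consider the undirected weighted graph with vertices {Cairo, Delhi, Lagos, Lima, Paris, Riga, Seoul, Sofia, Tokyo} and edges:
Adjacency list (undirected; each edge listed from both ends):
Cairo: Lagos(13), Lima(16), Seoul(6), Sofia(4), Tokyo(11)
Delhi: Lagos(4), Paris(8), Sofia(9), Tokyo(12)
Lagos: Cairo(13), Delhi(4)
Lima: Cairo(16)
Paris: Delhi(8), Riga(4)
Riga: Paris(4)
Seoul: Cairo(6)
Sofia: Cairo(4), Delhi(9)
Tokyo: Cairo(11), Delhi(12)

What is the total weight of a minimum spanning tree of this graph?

62

Prim, starting at Lagos.
Step 1: cheapest edge leaving the tree is Delhi-Lagos (4); add Delhi.
Step 2: cheapest edge leaving the tree is Delhi-Paris (8); add Paris.
Step 3: cheapest edge leaving the tree is Paris-Riga (4); add Riga.
Step 4: cheapest edge leaving the tree is Delhi-Sofia (9); add Sofia.
Step 5: cheapest edge leaving the tree is Cairo-Sofia (4); add Cairo.
Step 6: cheapest edge leaving the tree is Cairo-Seoul (6); add Seoul.
Step 7: cheapest edge leaving the tree is Cairo-Tokyo (11); add Tokyo.
Step 8: cheapest edge leaving the tree is Cairo-Lima (16); add Lima.
MST edges: Delhi-Lagos, Delhi-Paris, Paris-Riga, Delhi-Sofia, Cairo-Sofia, Cairo-Seoul, Cairo-Tokyo, Cairo-Lima; total weight 4+8+4+9+4+6+11+16 = 62.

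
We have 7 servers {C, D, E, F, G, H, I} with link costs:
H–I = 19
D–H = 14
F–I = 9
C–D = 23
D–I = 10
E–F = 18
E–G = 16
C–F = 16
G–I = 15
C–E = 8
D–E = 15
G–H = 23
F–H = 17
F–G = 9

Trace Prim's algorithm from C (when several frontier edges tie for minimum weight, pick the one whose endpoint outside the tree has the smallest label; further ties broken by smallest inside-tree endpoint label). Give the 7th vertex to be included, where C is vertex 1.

H

Grow the tree from C using Prim:
Step 1: cheapest edge leaving the tree is C–E (8); add E.
Step 2: cheapest edge leaving the tree is D–E (15); add D.
Step 3: cheapest edge leaving the tree is D–I (10); add I.
Step 4: cheapest edge leaving the tree is F–I (9); add F.
Step 5: cheapest edge leaving the tree is F–G (9); add G.
Step 6: cheapest edge leaving the tree is D–H (14); add H.
Vertex order: C, E, D, I, F, G, H. The 7th vertex is H.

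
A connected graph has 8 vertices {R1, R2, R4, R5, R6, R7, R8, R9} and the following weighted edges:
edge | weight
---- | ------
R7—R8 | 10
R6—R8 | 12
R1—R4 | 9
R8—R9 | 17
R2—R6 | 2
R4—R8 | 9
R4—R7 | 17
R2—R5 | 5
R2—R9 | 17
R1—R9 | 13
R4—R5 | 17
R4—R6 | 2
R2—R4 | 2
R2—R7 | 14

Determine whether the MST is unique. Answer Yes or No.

No

Kruskal: consider edges lightest-first.
R2—R4 (2): add — endpoints in different components.
R2—R6 (2): add — endpoints in different components.
R4—R6 (2): skip — R4 and R6 already connected.
R2—R5 (5): add — endpoints in different components.
R1—R4 (9): add — endpoints in different components.
R4—R8 (9): add — endpoints in different components.
R7—R8 (10): add — endpoints in different components.
R6—R8 (12): skip — R8 and R6 already connected.
R1—R9 (13): add — endpoints in different components.
Non-tree edge R4—R6 has weight 2, equal to the heaviest edge on its tree cycle — swapping gives another MST of the same weight. Not unique.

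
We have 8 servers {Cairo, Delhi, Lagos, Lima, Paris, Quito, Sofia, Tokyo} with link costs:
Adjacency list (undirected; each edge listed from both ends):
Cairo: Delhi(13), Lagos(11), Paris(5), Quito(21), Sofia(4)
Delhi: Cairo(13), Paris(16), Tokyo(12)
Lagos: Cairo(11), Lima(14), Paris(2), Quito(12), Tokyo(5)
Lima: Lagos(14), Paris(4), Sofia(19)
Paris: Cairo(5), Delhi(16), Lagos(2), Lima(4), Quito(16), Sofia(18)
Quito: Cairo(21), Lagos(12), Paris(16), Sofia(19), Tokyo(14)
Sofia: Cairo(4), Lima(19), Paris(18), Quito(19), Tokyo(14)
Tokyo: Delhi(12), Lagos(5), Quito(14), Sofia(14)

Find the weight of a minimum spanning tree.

44

Kruskal: consider edges lightest-first.
Lagos–Paris (2): add — endpoints in different components.
Cairo–Sofia (4): add — endpoints in different components.
Lima–Paris (4): add — endpoints in different components.
Cairo–Paris (5): add — endpoints in different components.
Lagos–Tokyo (5): add — endpoints in different components.
Cairo–Lagos (11): skip — Lagos and Cairo already connected.
Delhi–Tokyo (12): add — endpoints in different components.
Lagos–Quito (12): add — endpoints in different components.
MST edges: Lagos–Paris, Cairo–Sofia, Lima–Paris, Cairo–Paris, Lagos–Tokyo, Delhi–Tokyo, Lagos–Quito; total weight 2+4+4+5+5+12+12 = 44.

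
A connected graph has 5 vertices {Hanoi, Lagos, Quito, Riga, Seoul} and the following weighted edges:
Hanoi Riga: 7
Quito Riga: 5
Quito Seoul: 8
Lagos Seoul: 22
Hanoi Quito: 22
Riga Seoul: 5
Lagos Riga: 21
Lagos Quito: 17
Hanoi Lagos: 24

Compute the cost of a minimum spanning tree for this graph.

34

Sort edges by weight, then run Kruskal:
Quito Riga (5): add. Components now {Hanoi} {Lagos} {Quito,Riga} {Seoul}
Riga Seoul (5): add. Components now {Hanoi} {Lagos} {Quito,Riga,Seoul}
Hanoi Riga (7): add. Components now {Hanoi,Quito,Riga,Seoul} {Lagos}
Quito Seoul (8): skip — Quito and Seoul already connected.
Lagos Quito (17): add. Components now {Hanoi,Lagos,Quito,Riga,Seoul}
MST edges: Quito Riga, Riga Seoul, Hanoi Riga, Lagos Quito; total weight 5+5+7+17 = 34.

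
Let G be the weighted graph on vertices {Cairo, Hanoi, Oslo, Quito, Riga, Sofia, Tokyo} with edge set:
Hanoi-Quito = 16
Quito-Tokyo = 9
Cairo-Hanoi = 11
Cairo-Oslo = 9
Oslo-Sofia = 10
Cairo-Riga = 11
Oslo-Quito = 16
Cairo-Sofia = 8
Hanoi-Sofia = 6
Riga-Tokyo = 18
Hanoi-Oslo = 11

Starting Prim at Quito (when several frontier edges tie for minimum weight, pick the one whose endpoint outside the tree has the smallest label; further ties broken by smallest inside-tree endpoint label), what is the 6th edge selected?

Prim, starting at Quito.
Step 1: cheapest edge leaving the tree is Quito-Tokyo (9); add Tokyo.
Step 2: cheapest edge leaving the tree is Hanoi-Quito (16); add Hanoi.
Step 3: cheapest edge leaving the tree is Hanoi-Sofia (6); add Sofia.
Step 4: cheapest edge leaving the tree is Cairo-Sofia (8); add Cairo.
Step 5: cheapest edge leaving the tree is Cairo-Oslo (9); add Oslo.
Step 6: cheapest edge leaving the tree is Cairo-Riga (11); add Riga.
The 6th edge added is Cairo-Riga.

Cairo-Riga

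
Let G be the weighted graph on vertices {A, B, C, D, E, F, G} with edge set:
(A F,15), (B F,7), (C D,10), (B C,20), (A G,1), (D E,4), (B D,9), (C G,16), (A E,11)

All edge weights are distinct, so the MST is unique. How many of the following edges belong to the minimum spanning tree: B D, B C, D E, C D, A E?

Kruskal: consider edges lightest-first.
A G (1): add. Components now {A,G} {B} {C} {D} {E} {F}
D E (4): add. Components now {A,G} {B} {C} {D,E} {F}
B F (7): add. Components now {A,G} {B,F} {C} {D,E}
B D (9): add. Components now {A,G} {B,D,E,F} {C}
C D (10): add. Components now {A,G} {B,C,D,E,F}
A E (11): add. Components now {A,B,C,D,E,F,G}
MST edge set: {A G, D E, B F, B D, C D, A E}.
Of the listed edges, {B D, D E, C D, A E} are in the MST → 4.

4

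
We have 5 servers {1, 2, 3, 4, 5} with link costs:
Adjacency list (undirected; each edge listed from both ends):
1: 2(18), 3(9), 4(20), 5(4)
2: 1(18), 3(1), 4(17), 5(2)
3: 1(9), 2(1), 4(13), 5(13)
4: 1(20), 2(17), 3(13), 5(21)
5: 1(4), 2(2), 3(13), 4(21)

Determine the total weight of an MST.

20

Prim, starting at 1.
Step 1: cheapest edge leaving the tree is 1 5 (4); add 5.
Step 2: cheapest edge leaving the tree is 2 5 (2); add 2.
Step 3: cheapest edge leaving the tree is 2 3 (1); add 3.
Step 4: cheapest edge leaving the tree is 3 4 (13); add 4.
MST edges: 1 5, 2 5, 2 3, 3 4; total weight 4+2+1+13 = 20.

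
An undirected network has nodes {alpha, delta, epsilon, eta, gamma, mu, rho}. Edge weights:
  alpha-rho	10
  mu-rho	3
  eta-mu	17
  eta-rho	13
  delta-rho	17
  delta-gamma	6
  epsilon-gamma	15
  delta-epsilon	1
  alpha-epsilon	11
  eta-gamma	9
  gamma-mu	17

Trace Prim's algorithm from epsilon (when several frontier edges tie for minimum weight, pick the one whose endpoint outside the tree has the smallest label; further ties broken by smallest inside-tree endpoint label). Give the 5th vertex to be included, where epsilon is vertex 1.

Grow the tree from epsilon using Prim:
Step 1: cheapest edge leaving the tree is delta-epsilon (1); add delta.
Step 2: cheapest edge leaving the tree is delta-gamma (6); add gamma.
Step 3: cheapest edge leaving the tree is eta-gamma (9); add eta.
Step 4: cheapest edge leaving the tree is alpha-epsilon (11); add alpha.
Step 5: cheapest edge leaving the tree is alpha-rho (10); add rho.
Step 6: cheapest edge leaving the tree is mu-rho (3); add mu.
Vertex order: epsilon, delta, gamma, eta, alpha, rho, mu. The 5th vertex is alpha.

alpha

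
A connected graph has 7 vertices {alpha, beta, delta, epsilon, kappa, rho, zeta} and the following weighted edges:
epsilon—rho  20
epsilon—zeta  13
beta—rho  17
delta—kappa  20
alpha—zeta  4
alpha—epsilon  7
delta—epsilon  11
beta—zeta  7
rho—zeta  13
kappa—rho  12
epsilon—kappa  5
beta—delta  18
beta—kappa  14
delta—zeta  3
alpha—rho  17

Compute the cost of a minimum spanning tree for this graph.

38

Prim, starting at zeta.
Step 1: cheapest edge leaving the tree is delta—zeta (3); add delta.
Step 2: cheapest edge leaving the tree is alpha—zeta (4); add alpha.
Step 3: cheapest edge leaving the tree is beta—zeta (7); add beta.
Step 4: cheapest edge leaving the tree is alpha—epsilon (7); add epsilon.
Step 5: cheapest edge leaving the tree is epsilon—kappa (5); add kappa.
Step 6: cheapest edge leaving the tree is kappa—rho (12); add rho.
MST edges: delta—zeta, alpha—zeta, beta—zeta, alpha—epsilon, epsilon—kappa, kappa—rho; total weight 3+4+7+7+5+12 = 38.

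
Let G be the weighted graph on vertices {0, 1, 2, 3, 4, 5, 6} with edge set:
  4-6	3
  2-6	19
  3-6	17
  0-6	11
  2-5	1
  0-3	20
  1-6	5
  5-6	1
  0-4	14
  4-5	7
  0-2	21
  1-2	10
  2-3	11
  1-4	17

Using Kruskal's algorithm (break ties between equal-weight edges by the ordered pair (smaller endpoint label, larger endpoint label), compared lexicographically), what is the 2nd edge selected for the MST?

Kruskal's algorithm — process edges by increasing weight (ties by edge label):
2-5 (1): add — endpoints in different components.
5-6 (1): add — endpoints in different components.
4-6 (3): add — endpoints in different components.
1-6 (5): add — endpoints in different components.
4-5 (7): skip — 4 and 5 already connected.
1-2 (10): skip — 1 and 2 already connected.
0-6 (11): add — endpoints in different components.
2-3 (11): add — endpoints in different components.
The 2nd edge added is 5-6.

5-6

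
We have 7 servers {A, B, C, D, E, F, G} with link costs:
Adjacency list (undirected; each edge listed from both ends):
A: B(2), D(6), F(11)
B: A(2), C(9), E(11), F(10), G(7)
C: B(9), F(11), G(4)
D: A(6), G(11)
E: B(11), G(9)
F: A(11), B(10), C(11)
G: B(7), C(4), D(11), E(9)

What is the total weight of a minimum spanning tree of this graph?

Prim, starting at C.
Step 1: cheapest edge leaving the tree is C-G (4); add G.
Step 2: cheapest edge leaving the tree is B-G (7); add B.
Step 3: cheapest edge leaving the tree is A-B (2); add A.
Step 4: cheapest edge leaving the tree is A-D (6); add D.
Step 5: cheapest edge leaving the tree is E-G (9); add E.
Step 6: cheapest edge leaving the tree is B-F (10); add F.
MST edges: C-G, B-G, A-B, A-D, E-G, B-F; total weight 4+7+2+6+9+10 = 38.

38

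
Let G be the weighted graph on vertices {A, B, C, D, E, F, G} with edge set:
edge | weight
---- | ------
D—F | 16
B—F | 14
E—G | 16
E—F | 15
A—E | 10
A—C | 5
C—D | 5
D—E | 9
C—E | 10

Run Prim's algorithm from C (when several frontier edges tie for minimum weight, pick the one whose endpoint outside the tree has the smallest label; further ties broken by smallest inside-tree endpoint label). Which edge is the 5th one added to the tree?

Prim's algorithm from C:
Step 1: cheapest edge leaving the tree is A—C (5); add A.
Step 2: cheapest edge leaving the tree is C—D (5); add D.
Step 3: cheapest edge leaving the tree is D—E (9); add E.
Step 4: cheapest edge leaving the tree is E—F (15); add F.
Step 5: cheapest edge leaving the tree is B—F (14); add B.
Step 6: cheapest edge leaving the tree is E—G (16); add G.
The 5th edge added is B—F.

B-F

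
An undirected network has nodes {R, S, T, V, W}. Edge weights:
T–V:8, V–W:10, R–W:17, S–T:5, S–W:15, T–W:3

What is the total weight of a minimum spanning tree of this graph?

Kruskal's algorithm — process edges by increasing weight (ties by edge label):
T–W (3): add. Components now {S} {T,W} {V} {R}
S–T (5): add. Components now {S,T,W} {V} {R}
T–V (8): add. Components now {S,T,V,W} {R}
V–W (10): skip — W and V already connected.
S–W (15): skip — S and W already connected.
R–W (17): add. Components now {R,S,T,V,W}
MST edges: T–W, S–T, T–V, R–W; total weight 3+5+8+17 = 33.

33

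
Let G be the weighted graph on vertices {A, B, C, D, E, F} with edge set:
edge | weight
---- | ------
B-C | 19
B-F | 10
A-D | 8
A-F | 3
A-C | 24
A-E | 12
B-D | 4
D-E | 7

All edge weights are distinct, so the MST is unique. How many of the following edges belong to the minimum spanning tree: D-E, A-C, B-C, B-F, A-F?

Kruskal: consider edges lightest-first.
A-F (3): add. Components now {A,F} {B} {C} {D} {E}
B-D (4): add. Components now {A,F} {B,D} {C} {E}
D-E (7): add. Components now {A,F} {B,D,E} {C}
A-D (8): add. Components now {A,B,D,E,F} {C}
B-F (10): skip — B and F already connected.
A-E (12): skip — A and E already connected.
B-C (19): add. Components now {A,B,C,D,E,F}
MST edge set: {A-F, B-D, D-E, A-D, B-C}.
Of the listed edges, {D-E, B-C, A-F} are in the MST → 3.

3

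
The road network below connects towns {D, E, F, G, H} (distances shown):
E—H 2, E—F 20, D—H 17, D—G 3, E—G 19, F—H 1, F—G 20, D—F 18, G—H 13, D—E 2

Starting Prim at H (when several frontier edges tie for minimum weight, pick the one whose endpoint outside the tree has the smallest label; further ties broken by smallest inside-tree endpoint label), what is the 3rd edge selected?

Prim's algorithm from H:
Step 1: cheapest edge leaving the tree is F—H (1); add F.
Step 2: cheapest edge leaving the tree is E—H (2); add E.
Step 3: cheapest edge leaving the tree is D—E (2); add D.
Step 4: cheapest edge leaving the tree is D—G (3); add G.
The 3rd edge added is D—E.

D-E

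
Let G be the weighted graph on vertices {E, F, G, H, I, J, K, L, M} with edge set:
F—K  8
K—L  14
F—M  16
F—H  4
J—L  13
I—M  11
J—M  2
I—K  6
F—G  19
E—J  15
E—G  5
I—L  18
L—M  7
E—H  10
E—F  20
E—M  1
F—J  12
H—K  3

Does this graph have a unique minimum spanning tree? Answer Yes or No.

Sort edges by weight, then run Kruskal:
E—M (1): add — endpoints in different components.
J—M (2): add — endpoints in different components.
H—K (3): add — endpoints in different components.
F—H (4): add — endpoints in different components.
E—G (5): add — endpoints in different components.
I—K (6): add — endpoints in different components.
L—M (7): add — endpoints in different components.
F—K (8): skip — F and K already connected.
E—H (10): add — endpoints in different components.
Every non-tree edge has weight strictly greater than the heaviest edge on the tree path between its endpoints, so the MST is unique.

Yes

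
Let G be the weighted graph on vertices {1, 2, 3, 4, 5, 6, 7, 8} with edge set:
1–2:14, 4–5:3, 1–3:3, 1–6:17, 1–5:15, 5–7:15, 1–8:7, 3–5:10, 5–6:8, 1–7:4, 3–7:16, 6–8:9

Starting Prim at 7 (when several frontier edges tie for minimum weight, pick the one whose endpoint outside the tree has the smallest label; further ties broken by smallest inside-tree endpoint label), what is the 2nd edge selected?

1-3

Prim's algorithm from 7:
Step 1: cheapest edge leaving the tree is 1–7 (4); add 1.
Step 2: cheapest edge leaving the tree is 1–3 (3); add 3.
Step 3: cheapest edge leaving the tree is 1–8 (7); add 8.
Step 4: cheapest edge leaving the tree is 6–8 (9); add 6.
Step 5: cheapest edge leaving the tree is 5–6 (8); add 5.
Step 6: cheapest edge leaving the tree is 4–5 (3); add 4.
Step 7: cheapest edge leaving the tree is 1–2 (14); add 2.
The 2nd edge added is 1–3.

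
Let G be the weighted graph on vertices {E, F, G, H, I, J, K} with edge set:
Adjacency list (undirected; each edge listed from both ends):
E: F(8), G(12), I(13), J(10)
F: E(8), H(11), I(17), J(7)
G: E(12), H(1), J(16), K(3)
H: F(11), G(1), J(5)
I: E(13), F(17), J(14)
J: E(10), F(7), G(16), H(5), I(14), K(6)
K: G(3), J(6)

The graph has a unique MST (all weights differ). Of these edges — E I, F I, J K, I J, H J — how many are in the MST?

2

Sort edges by weight, then run Kruskal:
G H (1): add. Components now {E} {F} {G,H} {I} {J} {K}
G K (3): add. Components now {E} {F} {G,H,K} {I} {J}
H J (5): add. Components now {E} {F} {G,H,J,K} {I}
J K (6): skip — J and K already connected.
F J (7): add. Components now {E} {F,G,H,J,K} {I}
E F (8): add. Components now {E,F,G,H,J,K} {I}
E J (10): skip — E and J already connected.
F H (11): skip — F and H already connected.
E G (12): skip — E and G already connected.
E I (13): add. Components now {E,F,G,H,I,J,K}
MST edge set: {G H, G K, H J, F J, E F, E I}.
Of the listed edges, {E I, H J} are in the MST → 2.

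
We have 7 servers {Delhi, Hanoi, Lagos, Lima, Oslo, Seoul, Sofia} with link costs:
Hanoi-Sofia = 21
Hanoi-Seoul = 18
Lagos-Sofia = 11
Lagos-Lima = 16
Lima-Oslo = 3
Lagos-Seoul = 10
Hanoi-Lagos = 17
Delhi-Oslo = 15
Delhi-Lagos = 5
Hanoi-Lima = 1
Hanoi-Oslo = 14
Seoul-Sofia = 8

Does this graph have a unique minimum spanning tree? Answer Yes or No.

Yes

Sort edges by weight, then run Kruskal:
Hanoi-Lima (1): add. Components now {Seoul} {Lagos} {Sofia} {Oslo} {Delhi} {Hanoi,Lima}
Lima-Oslo (3): add. Components now {Seoul} {Lagos} {Sofia} {Hanoi,Lima,Oslo} {Delhi}
Delhi-Lagos (5): add. Components now {Seoul} {Delhi,Lagos} {Sofia} {Hanoi,Lima,Oslo}
Seoul-Sofia (8): add. Components now {Seoul,Sofia} {Delhi,Lagos} {Hanoi,Lima,Oslo}
Lagos-Seoul (10): add. Components now {Delhi,Lagos,Seoul,Sofia} {Hanoi,Lima,Oslo}
Lagos-Sofia (11): skip — Lagos and Sofia already connected.
Hanoi-Oslo (14): skip — Oslo and Hanoi already connected.
Delhi-Oslo (15): add. Components now {Delhi,Hanoi,Lagos,Lima,Oslo,Seoul,Sofia}
Every non-tree edge has weight strictly greater than the heaviest edge on the tree path between its endpoints, so the MST is unique.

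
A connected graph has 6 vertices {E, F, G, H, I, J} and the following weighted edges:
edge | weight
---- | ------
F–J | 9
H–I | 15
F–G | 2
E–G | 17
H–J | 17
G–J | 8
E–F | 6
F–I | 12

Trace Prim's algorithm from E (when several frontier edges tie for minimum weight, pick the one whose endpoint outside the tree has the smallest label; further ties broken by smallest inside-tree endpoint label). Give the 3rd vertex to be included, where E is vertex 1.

G

Grow the tree from E using Prim:
Step 1: frontier [E–F 6, E–G 17] → take E–F (6); add F.
Step 2: frontier [E–G 17, F–G 2, F–J 9, F–I 12] → take F–G (2); add G.
Step 3: frontier [F–J 9, F–I 12, G–J 8] → take G–J (8); add J.
Step 4: frontier [F–I 12, H–J 17] → take F–I (12); add I.
Step 5: frontier [H–I 15, H–J 17] → take H–I (15); add H.
Vertex order: E, F, G, J, I, H. The 3rd vertex is G.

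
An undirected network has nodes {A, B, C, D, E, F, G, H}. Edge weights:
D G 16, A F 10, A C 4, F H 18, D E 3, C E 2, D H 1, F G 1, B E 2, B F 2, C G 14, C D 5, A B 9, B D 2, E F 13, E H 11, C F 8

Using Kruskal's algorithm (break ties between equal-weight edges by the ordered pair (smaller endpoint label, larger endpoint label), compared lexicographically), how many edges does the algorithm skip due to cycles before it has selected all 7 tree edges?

1

Kruskal: consider edges lightest-first.
D H (1): add — endpoints in different components.
F G (1): add — endpoints in different components.
B D (2): add — endpoints in different components.
B E (2): add — endpoints in different components.
B F (2): add — endpoints in different components.
C E (2): add — endpoints in different components.
D E (3): skip — D and E already connected.
A C (4): add — endpoints in different components.
Edges rejected before the tree was complete: 1.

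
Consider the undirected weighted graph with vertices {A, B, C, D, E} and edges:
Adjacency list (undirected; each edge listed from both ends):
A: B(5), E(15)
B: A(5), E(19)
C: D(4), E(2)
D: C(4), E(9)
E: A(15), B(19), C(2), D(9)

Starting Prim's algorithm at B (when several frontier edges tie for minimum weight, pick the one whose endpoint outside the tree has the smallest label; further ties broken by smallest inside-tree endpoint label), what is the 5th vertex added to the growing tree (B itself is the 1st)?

Grow the tree from B using Prim:
Step 1: cheapest edge leaving the tree is A—B (5); add A.
Step 2: cheapest edge leaving the tree is A—E (15); add E.
Step 3: cheapest edge leaving the tree is C—E (2); add C.
Step 4: cheapest edge leaving the tree is C—D (4); add D.
Vertex order: B, A, E, C, D. The 5th vertex is D.

D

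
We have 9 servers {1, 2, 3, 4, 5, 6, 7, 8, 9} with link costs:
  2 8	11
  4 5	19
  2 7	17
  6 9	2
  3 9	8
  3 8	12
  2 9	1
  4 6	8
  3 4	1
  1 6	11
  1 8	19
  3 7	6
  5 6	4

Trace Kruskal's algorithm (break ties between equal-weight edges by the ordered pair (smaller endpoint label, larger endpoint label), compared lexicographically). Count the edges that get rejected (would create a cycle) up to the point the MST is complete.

Kruskal: consider edges lightest-first.
2 9 (1): add — endpoints in different components.
3 4 (1): add — endpoints in different components.
6 9 (2): add — endpoints in different components.
5 6 (4): add — endpoints in different components.
3 7 (6): add — endpoints in different components.
3 9 (8): add — endpoints in different components.
4 6 (8): skip — 4 and 6 already connected.
1 6 (11): add — endpoints in different components.
2 8 (11): add — endpoints in different components.
Edges rejected before the tree was complete: 1.

1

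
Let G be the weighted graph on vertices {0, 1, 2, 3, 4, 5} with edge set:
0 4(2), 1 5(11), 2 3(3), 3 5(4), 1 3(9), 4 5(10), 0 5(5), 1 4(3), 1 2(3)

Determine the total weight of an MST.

Kruskal: consider edges lightest-first.
0 4 (2): add — endpoints in different components.
1 2 (3): add — endpoints in different components.
1 4 (3): add — endpoints in different components.
2 3 (3): add — endpoints in different components.
3 5 (4): add — endpoints in different components.
MST edges: 0 4, 1 2, 1 4, 2 3, 3 5; total weight 2+3+3+3+4 = 15.

15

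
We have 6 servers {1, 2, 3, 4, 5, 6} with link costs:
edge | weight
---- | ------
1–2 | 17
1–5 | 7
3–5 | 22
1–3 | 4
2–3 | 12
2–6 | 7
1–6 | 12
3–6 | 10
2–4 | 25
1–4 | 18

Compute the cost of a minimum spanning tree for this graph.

Kruskal: consider edges lightest-first.
1–3 (4): add — endpoints in different components.
1–5 (7): add — endpoints in different components.
2–6 (7): add — endpoints in different components.
3–6 (10): add — endpoints in different components.
1–6 (12): skip — 1 and 6 already connected.
2–3 (12): skip — 2 and 3 already connected.
1–2 (17): skip — 1 and 2 already connected.
1–4 (18): add — endpoints in different components.
MST edges: 1–3, 1–5, 2–6, 3–6, 1–4; total weight 4+7+7+10+18 = 46.

46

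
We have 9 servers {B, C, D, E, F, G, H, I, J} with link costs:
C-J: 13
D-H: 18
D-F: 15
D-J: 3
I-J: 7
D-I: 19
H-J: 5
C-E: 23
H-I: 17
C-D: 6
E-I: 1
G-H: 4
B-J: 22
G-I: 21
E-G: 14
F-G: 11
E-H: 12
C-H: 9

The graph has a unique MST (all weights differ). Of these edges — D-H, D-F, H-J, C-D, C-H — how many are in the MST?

2

Kruskal: consider edges lightest-first.
E-I (1): add — endpoints in different components.
D-J (3): add — endpoints in different components.
G-H (4): add — endpoints in different components.
H-J (5): add — endpoints in different components.
C-D (6): add — endpoints in different components.
I-J (7): add — endpoints in different components.
C-H (9): skip — C and H already connected.
F-G (11): add — endpoints in different components.
E-H (12): skip — E and H already connected.
C-J (13): skip — C and J already connected.
E-G (14): skip — E and G already connected.
D-F (15): skip — D and F already connected.
H-I (17): skip — H and I already connected.
D-H (18): skip — D and H already connected.
D-I (19): skip — D and I already connected.
G-I (21): skip — G and I already connected.
B-J (22): add — endpoints in different components.
MST edge set: {E-I, D-J, G-H, H-J, C-D, I-J, F-G, B-J}.
Of the listed edges, {H-J, C-D} are in the MST → 2.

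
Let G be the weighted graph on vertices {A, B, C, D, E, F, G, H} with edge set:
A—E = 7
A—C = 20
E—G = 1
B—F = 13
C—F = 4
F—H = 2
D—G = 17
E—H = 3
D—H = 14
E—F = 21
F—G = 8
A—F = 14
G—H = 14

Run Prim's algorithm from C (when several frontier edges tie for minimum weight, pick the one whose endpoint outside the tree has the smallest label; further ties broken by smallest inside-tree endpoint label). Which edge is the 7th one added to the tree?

D-H

Prim's algorithm from C:
Step 1: cheapest edge leaving the tree is C—F (4); add F.
Step 2: cheapest edge leaving the tree is F—H (2); add H.
Step 3: cheapest edge leaving the tree is E—H (3); add E.
Step 4: cheapest edge leaving the tree is E—G (1); add G.
Step 5: cheapest edge leaving the tree is A—E (7); add A.
Step 6: cheapest edge leaving the tree is B—F (13); add B.
Step 7: cheapest edge leaving the tree is D—H (14); add D.
The 7th edge added is D—H.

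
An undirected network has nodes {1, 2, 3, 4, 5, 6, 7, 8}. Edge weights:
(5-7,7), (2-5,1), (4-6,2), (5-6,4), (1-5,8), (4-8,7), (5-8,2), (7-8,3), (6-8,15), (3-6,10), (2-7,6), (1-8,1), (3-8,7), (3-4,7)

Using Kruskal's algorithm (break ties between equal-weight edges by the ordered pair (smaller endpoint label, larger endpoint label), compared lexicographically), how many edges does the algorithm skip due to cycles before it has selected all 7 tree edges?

Sort edges by weight, then run Kruskal:
1-8 (1): add — endpoints in different components.
2-5 (1): add — endpoints in different components.
4-6 (2): add — endpoints in different components.
5-8 (2): add — endpoints in different components.
7-8 (3): add — endpoints in different components.
5-6 (4): add — endpoints in different components.
2-7 (6): skip — 2 and 7 already connected.
3-4 (7): add — endpoints in different components.
Edges rejected before the tree was complete: 1.

1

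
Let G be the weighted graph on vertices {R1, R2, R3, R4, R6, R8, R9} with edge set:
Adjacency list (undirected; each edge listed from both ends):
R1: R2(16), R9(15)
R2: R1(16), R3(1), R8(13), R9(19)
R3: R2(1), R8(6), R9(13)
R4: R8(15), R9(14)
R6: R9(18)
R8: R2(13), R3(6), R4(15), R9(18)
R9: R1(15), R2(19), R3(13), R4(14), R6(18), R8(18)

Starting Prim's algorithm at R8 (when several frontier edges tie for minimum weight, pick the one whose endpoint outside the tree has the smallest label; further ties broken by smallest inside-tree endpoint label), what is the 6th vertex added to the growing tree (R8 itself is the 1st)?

Grow the tree from R8 using Prim:
Step 1: frontier [R3—R8 6, R2—R8 13, R4—R8 15, R8—R9 18] → take R3—R8 (6); add R3.
Step 2: frontier [R2—R3 1, R3—R9 13, R2—R8 13, R4—R8 15, R8—R9 18] → take R2—R3 (1); add R2.
Step 3: frontier [R1—R2 16, R2—R9 19, R3—R9 13, R4—R8 15, R8—R9 18] → take R3—R9 (13); add R9.
Step 4: frontier [R1—R2 16, R4—R8 15, R4—R9 14, R1—R9 15, R6—R9 18] → take R4—R9 (14); add R4.
Step 5: frontier [R1—R2 16, R1—R9 15, R6—R9 18] → take R1—R9 (15); add R1.
Step 6: frontier [R6—R9 18] → take R6—R9 (18); add R6.
Vertex order: R8, R3, R2, R9, R4, R1, R6. The 6th vertex is R1.

R1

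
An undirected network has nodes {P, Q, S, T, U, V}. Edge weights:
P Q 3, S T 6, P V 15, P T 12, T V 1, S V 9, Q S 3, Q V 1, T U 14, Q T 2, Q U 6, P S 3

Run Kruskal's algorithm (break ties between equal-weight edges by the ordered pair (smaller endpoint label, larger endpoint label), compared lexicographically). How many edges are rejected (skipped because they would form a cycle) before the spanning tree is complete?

Sort edges by weight, then run Kruskal:
Q V (1): add. Components now {S} {U} {P} {Q,V} {T}
T V (1): add. Components now {S} {U} {P} {Q,T,V}
Q T (2): skip — Q and T already connected.
P Q (3): add. Components now {S} {U} {P,Q,T,V}
P S (3): add. Components now {P,Q,S,T,V} {U}
Q S (3): skip — S and Q already connected.
Q U (6): add. Components now {P,Q,S,T,U,V}
Edges rejected before the tree was complete: 2.

2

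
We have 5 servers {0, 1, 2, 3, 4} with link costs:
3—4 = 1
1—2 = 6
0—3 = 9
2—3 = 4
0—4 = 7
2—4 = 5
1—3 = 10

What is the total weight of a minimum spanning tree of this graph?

18

Grow the tree from 2 using Prim:
Step 1: frontier [2—3 4, 2—4 5, 1—2 6] → take 2—3 (4); add 3.
Step 2: frontier [2—4 5, 1—2 6, 3—4 1, 0—3 9, 1—3 10] → take 3—4 (1); add 4.
Step 3: frontier [1—2 6, 0—3 9, 1—3 10, 0—4 7] → take 1—2 (6); add 1.
Step 4: frontier [0—3 9, 0—4 7] → take 0—4 (7); add 0.
MST edges: 2—3, 3—4, 1—2, 0—4; total weight 4+1+6+7 = 18.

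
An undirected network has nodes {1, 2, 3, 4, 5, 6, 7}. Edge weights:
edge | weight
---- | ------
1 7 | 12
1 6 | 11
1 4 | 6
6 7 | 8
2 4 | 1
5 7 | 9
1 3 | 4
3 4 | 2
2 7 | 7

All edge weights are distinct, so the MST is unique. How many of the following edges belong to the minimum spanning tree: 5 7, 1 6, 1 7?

Kruskal's algorithm — process edges by increasing weight (ties by edge label):
2 4 (1): add — endpoints in different components.
3 4 (2): add — endpoints in different components.
1 3 (4): add — endpoints in different components.
1 4 (6): skip — 1 and 4 already connected.
2 7 (7): add — endpoints in different components.
6 7 (8): add — endpoints in different components.
5 7 (9): add — endpoints in different components.
MST edge set: {2 4, 3 4, 1 3, 2 7, 6 7, 5 7}.
Of the listed edges, {5 7} are in the MST → 1.

1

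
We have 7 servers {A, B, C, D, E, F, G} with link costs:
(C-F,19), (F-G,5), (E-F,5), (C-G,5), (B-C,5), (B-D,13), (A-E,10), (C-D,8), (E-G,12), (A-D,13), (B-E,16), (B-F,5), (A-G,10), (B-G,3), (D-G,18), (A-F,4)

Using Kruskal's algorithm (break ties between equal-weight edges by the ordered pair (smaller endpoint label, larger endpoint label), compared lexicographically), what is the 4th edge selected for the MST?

Kruskal's algorithm — process edges by increasing weight (ties by edge label):
B-G (3): add. Components now {A} {B,G} {C} {D} {E} {F}
A-F (4): add. Components now {A,F} {B,G} {C} {D} {E}
B-C (5): add. Components now {A,F} {B,C,G} {D} {E}
B-F (5): add. Components now {A,B,C,F,G} {D} {E}
C-G (5): skip — C and G already connected.
E-F (5): add. Components now {A,B,C,E,F,G} {D}
F-G (5): skip — F and G already connected.
C-D (8): add. Components now {A,B,C,D,E,F,G}
The 4th edge added is B-F.

B-F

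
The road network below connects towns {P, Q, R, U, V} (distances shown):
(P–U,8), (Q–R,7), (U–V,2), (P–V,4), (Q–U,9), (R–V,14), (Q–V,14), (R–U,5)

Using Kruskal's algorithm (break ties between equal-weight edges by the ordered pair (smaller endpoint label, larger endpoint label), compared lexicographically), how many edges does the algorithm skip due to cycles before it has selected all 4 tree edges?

Sort edges by weight, then run Kruskal:
U–V (2): add — endpoints in different components.
P–V (4): add — endpoints in different components.
R–U (5): add — endpoints in different components.
Q–R (7): add — endpoints in different components.
Edges rejected before the tree was complete: 0.

0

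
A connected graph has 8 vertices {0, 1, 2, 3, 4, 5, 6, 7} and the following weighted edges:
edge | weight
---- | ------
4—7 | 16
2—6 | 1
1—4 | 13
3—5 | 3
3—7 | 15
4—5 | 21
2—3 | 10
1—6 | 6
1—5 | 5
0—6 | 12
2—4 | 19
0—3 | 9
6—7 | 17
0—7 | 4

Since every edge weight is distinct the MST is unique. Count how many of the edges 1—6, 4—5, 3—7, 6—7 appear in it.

Sort edges by weight, then run Kruskal:
2—6 (1): add — endpoints in different components.
3—5 (3): add — endpoints in different components.
0—7 (4): add — endpoints in different components.
1—5 (5): add — endpoints in different components.
1—6 (6): add — endpoints in different components.
0—3 (9): add — endpoints in different components.
2—3 (10): skip — 2 and 3 already connected.
0—6 (12): skip — 0 and 6 already connected.
1—4 (13): add — endpoints in different components.
MST edge set: {2—6, 3—5, 0—7, 1—5, 1—6, 0—3, 1—4}.
Of the listed edges, {1—6} are in the MST → 1.

1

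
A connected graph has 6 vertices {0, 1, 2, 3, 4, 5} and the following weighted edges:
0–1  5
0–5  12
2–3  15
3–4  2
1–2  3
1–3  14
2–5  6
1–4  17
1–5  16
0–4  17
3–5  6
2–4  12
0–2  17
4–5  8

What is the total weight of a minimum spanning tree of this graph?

22

Kruskal's algorithm — process edges by increasing weight (ties by edge label):
3–4 (2): add — endpoints in different components.
1–2 (3): add — endpoints in different components.
0–1 (5): add — endpoints in different components.
2–5 (6): add — endpoints in different components.
3–5 (6): add — endpoints in different components.
MST edges: 3–4, 1–2, 0–1, 2–5, 3–5; total weight 2+3+5+6+6 = 22.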